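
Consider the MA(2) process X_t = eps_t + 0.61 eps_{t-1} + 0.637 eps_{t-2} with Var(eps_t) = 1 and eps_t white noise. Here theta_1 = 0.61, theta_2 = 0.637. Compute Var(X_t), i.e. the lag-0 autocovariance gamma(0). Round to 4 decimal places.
\gamma(0) = 1.7779

For an MA(q) process X_t = eps_t + sum_i theta_i eps_{t-i} with
Var(eps_t) = sigma^2, the variance is
  gamma(0) = sigma^2 * (1 + sum_i theta_i^2).
  sum_i theta_i^2 = (0.61)^2 + (0.637)^2 = 0.3721 + 0.405769 = 0.777869.
  gamma(0) = 1 * (1 + 0.777869) = 1 * 1.777869 = 1.777869, which rounds to 1.7779.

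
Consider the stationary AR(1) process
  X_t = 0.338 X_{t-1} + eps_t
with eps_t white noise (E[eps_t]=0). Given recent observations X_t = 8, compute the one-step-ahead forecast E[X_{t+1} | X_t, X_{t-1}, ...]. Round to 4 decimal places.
E[X_{t+1} \mid \mathcal F_t] = 2.7040

For an AR(p) model X_t = c + sum_i phi_i X_{t-i} + eps_t, the
one-step-ahead conditional mean is
  E[X_{t+1} | X_t, ...] = c + sum_i phi_i X_{t+1-i}.
Substitute known values:
  E[X_{t+1} | ...] = (0.338) * (8)
                   = 2.7040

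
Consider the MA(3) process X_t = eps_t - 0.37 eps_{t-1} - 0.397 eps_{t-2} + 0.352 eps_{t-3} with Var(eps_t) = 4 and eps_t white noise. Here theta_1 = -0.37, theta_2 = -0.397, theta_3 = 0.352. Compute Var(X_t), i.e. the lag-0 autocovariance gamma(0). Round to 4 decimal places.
\gamma(0) = 5.6737

For an MA(q) process X_t = eps_t + sum_i theta_i eps_{t-i} with
Var(eps_t) = sigma^2, the variance is
  gamma(0) = sigma^2 * (1 + sum_i theta_i^2).
  sum_i theta_i^2 = (-0.37)^2 + (-0.397)^2 + (0.352)^2 = 0.1369 + 0.157609 + 0.123904 = 0.418413.
  gamma(0) = 4 * (1 + 0.418413) = 4 * 1.418413 = 5.673652, which rounds to 5.6737.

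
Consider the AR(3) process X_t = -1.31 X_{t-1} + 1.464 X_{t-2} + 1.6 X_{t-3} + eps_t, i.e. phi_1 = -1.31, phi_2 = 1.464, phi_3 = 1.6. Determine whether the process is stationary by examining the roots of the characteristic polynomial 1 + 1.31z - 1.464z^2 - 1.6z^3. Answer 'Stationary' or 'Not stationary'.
\text{Not stationary}

The AR(p) characteristic polynomial is P(z) = 1 + 1.31z - 1.464z^2 - 1.6z^3.
Stationarity requires all roots to lie outside the unit circle, i.e. |z| > 1 for every root.
Degree 3: look for a simple real root z0 first, then factor out (1 - z/z0) and solve the remaining quadratic.
Testing z0 = -0.625: P(-0.625) = 1 + (1.31)(-0.625) + (-1.464)(-0.625)^2 + (-1.6)(-0.625)^3
  = 1 + (-0.81875) + (-0.571875) + (0.390625) = 0.  So z_0 = -0.625 is a root, |z_0| = 0.625.
Divide out the factor (1 + 1.6 z) = (1 - z/z0) (since 1/z0 = -1.6):
  P(z) = (1 + 1.6 z)(1 + (-0.29) z + (-1) z^2)
  [check: z-coef -0.29 - (-1.6) = 1.31; z^2-coef -1 - (-1.6)(-0.29) = -1.464; z^3-coef -(-1.6)(-1) = -1.6.]
Remaining roots from the quadratic factor 1 + (-0.29) z + (-1) z^2:
  Set 1 + (-0.29) z + (-1) z^2 = 0, i.e. a z^2 + b z + c = 0 with a = -1, b = -0.29, c = 1.
  Discriminant D = b^2 - 4ac = (-0.29)^2 - 4*(-1)*1 = 0.0841 - (-4) = 4.0841.
  D >= 0, so the roots are real: z = (-b +/- sqrt(D)) / (2a) = (0.29 +/- 2.020916) / (-2).
    z_1 = (0.29 + 2.020916) / (-2) = -1.1555,   |z_1| = 1.1555.
    z_2 = (0.29 - 2.020916) / (-2) = 0.8655,   |z_2| = 0.8655.
Moduli of all roots: 0.6250, 1.1555, 0.8655.
All moduli strictly greater than 1? No.
Verdict: Not stationary.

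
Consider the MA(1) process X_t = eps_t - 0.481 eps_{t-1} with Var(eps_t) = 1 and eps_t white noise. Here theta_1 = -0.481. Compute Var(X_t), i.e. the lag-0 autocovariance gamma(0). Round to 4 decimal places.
\gamma(0) = 1.2314

For an MA(q) process X_t = eps_t + sum_i theta_i eps_{t-i} with
Var(eps_t) = sigma^2, the variance is
  gamma(0) = sigma^2 * (1 + sum_i theta_i^2).
  sum_i theta_i^2 = (-0.481)^2 = 0.231361.
  gamma(0) = 1 * (1 + 0.231361) = 1 * 1.231361 = 1.231361, which rounds to 1.2314.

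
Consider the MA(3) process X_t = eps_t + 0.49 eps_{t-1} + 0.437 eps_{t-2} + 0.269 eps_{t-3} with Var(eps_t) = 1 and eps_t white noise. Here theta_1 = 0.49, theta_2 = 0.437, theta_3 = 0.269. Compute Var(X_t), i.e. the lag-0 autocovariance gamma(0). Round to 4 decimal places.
\gamma(0) = 1.5034

For an MA(q) process X_t = eps_t + sum_i theta_i eps_{t-i} with
Var(eps_t) = sigma^2, the variance is
  gamma(0) = sigma^2 * (1 + sum_i theta_i^2).
  sum_i theta_i^2 = (0.49)^2 + (0.437)^2 + (0.269)^2 = 0.2401 + 0.190969 + 0.072361 = 0.50343.
  gamma(0) = 1 * (1 + 0.50343) = 1 * 1.50343 = 1.50343, which rounds to 1.5034.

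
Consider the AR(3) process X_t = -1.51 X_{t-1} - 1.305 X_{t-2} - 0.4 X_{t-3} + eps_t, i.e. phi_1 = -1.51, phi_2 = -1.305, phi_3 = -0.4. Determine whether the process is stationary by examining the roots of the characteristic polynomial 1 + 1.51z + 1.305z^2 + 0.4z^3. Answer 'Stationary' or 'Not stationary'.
\text{Stationary}

The AR(p) characteristic polynomial is P(z) = 1 + 1.51z + 1.305z^2 + 0.4z^3.
Stationarity requires all roots to lie outside the unit circle, i.e. |z| > 1 for every root.
Degree 3: look for a simple real root z0 first, then factor out (1 - z/z0) and solve the remaining quadratic.
Testing z0 = -2: P(-2) = 1 + (1.51)(-2) + (1.305)(-2)^2 + (0.4)(-2)^3
  = 1 + (-3.02) + (5.22) + (-3.2) = 0.  So z_0 = -2 is a root, |z_0| = 2.
Divide out the factor (1 + 0.5 z) = (1 - z/z0) (since 1/z0 = -0.5):
  P(z) = (1 + 0.5 z)(1 + (1.01) z + (0.8) z^2)
  [check: z-coef 1.01 - (-0.5) = 1.51; z^2-coef 0.8 - (-0.5)(1.01) = 1.305; z^3-coef -(-0.5)(0.8) = 0.4.]
Remaining roots from the quadratic factor 1 + (1.01) z + (0.8) z^2:
  Set 1 + (1.01) z + (0.8) z^2 = 0, i.e. a z^2 + b z + c = 0 with a = 0.8, b = 1.01, c = 1.
  Discriminant D = b^2 - 4ac = (1.01)^2 - 4*(0.8)*1 = 1.0201 - (3.2) = -2.1799.
  D < 0, so the roots are the complex-conjugate pair z = (-b +/- i sqrt(-D)) / (2a) = -0.6312 +/- 0.9228i.
  For a conjugate pair |z|^2 = z * conj(z) = (product of roots) = c/a = 1/(0.8) = 1.25, so |z| = sqrt(1.25) = 1.118 for both roots.
Moduli of all roots: 2.0000, 1.1180, 1.1180.
All moduli strictly greater than 1? Yes.
Verdict: Stationary.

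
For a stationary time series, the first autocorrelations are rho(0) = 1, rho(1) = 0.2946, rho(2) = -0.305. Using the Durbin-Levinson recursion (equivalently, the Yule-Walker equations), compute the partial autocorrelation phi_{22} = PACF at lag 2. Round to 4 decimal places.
\phi_{22} = -0.4290

The PACF at lag k is phi_{kk}, the last component of the solution
to the Yule-Walker system G_k phi = r_k where
  (G_k)_{ij} = rho(|i - j|), (r_k)_i = rho(i), i,j = 1..k.
Equivalently, Durbin-Levinson gives phi_{kk} iteratively:
  phi_{11} = rho(1)
  phi_{kk} = [rho(k) - sum_{j=1..k-1} phi_{k-1,j} rho(k-j)]
            / [1 - sum_{j=1..k-1} phi_{k-1,j} rho(j)],
  phi_{k,j} = phi_{k-1,j} - phi_{kk} phi_{k-1,k-j},  j = 1..k-1.
Step k = 1:
  phi_11 = rho(1) = 0.2946.
Step k = 2:
  phi_22 = [rho(2) - phi_11 rho(1)] / [1 - phi_11 rho(1)] = [-0.305 - (0.2946)(0.2946)] / [1 - (0.2946)(0.2946)]
         = -0.39178916 / 0.91321084 = -0.429.
Therefore phi_{22} = -0.4290.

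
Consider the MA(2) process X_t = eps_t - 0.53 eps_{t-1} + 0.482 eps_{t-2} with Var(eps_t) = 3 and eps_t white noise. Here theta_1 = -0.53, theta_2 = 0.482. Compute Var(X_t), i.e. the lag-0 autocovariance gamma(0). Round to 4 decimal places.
\gamma(0) = 4.5397

For an MA(q) process X_t = eps_t + sum_i theta_i eps_{t-i} with
Var(eps_t) = sigma^2, the variance is
  gamma(0) = sigma^2 * (1 + sum_i theta_i^2).
  sum_i theta_i^2 = (-0.53)^2 + (0.482)^2 = 0.2809 + 0.232324 = 0.513224.
  gamma(0) = 3 * (1 + 0.513224) = 3 * 1.513224 = 4.539672, which rounds to 4.5397.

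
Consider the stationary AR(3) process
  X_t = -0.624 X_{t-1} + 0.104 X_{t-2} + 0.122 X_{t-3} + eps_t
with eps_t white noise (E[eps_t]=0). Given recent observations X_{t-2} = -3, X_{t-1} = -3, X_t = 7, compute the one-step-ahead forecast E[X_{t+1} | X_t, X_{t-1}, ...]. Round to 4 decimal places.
E[X_{t+1} \mid \mathcal F_t] = -5.0460

For an AR(p) model X_t = c + sum_i phi_i X_{t-i} + eps_t, the
one-step-ahead conditional mean is
  E[X_{t+1} | X_t, ...] = c + sum_i phi_i X_{t+1-i}.
Substitute known values:
  E[X_{t+1} | ...] = (-0.624) * (7) + (0.104) * (-3) + (0.122) * (-3)
                   = -5.0460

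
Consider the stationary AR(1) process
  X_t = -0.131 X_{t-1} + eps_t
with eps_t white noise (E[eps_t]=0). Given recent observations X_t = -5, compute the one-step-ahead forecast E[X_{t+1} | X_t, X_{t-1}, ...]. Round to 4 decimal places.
E[X_{t+1} \mid \mathcal F_t] = 0.6550

For an AR(p) model X_t = c + sum_i phi_i X_{t-i} + eps_t, the
one-step-ahead conditional mean is
  E[X_{t+1} | X_t, ...] = c + sum_i phi_i X_{t+1-i}.
Substitute known values:
  E[X_{t+1} | ...] = (-0.131) * (-5)
                   = 0.6550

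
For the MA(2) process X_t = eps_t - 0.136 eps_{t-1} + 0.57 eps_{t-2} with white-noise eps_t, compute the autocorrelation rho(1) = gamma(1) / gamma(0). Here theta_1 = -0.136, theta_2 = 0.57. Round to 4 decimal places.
\rho(1) = -0.1589

For an MA(q) process with theta_0 = 1, the autocovariance is
  gamma(k) = sigma^2 * sum_{i=0..q-k} theta_i * theta_{i+k},
and rho(k) = gamma(k) / gamma(0). Sigma^2 cancels.
  numerator   = (1)*(-0.136) + (-0.136)*(0.57) = -0.21352.
  denominator = (1)^2 + (-0.136)^2 + (0.57)^2 = 1.343396.
  rho(1) = -0.21352 / 1.343396 = -0.1589.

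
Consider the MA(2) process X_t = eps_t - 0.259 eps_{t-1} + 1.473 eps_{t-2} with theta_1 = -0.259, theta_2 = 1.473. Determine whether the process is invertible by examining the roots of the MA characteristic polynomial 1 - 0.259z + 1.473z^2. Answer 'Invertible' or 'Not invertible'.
\text{Not invertible}

The MA(q) characteristic polynomial is P(z) = 1 - 0.259z + 1.473z^2.
Invertibility requires all roots to lie outside the unit circle, i.e. |z| > 1 for every root.
Set 1 + (-0.259) z + (1.473) z^2 = 0, i.e. a z^2 + b z + c = 0 with a = 1.473, b = -0.259, c = 1.
Discriminant D = b^2 - 4ac = (-0.259)^2 - 4*(1.473)*1 = 0.067081 - (5.892) = -5.824919.
D < 0, so the roots are the complex-conjugate pair z = (-b +/- i sqrt(-D)) / (2a) = 0.0879 +/- 0.8192i.
For a conjugate pair |z|^2 = z * conj(z) = (product of roots) = c/a = 1/(1.473) = 0.678887, so |z| = sqrt(0.678887) = 0.8239 for both roots.
Moduli of all roots: 0.8239, 0.8239.
All moduli strictly greater than 1? No.
Verdict: Not invertible.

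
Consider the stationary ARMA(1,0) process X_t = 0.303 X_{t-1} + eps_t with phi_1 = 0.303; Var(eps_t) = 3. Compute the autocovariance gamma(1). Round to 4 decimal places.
\gamma(1) = 1.0009

Multiply the model equation by X_{t-k} and take expectations. With theta_0 = psi_0 = 1 and psi_j the MA(infinity) weights, this gives
  gamma(k) - sum_i phi_i gamma(k-i) = c_k,
  c_k = sigma^2 * sum_{j=k..q} theta_j psi_{j-k}   (c_k = 0 for k > q),
using gamma(-m) = gamma(m).
Pure AR (q = 0): c_0 = sigma^2 = 3, c_k = 0 for k >= 1.
Equations for k = 0 and k = 1 (AR order 1):
  gamma(0) = phi_1 gamma(1) + c_0
  gamma(1) = phi_1 gamma(0) + c_1
Substituting the second into the first: gamma(0) (1 - phi_1^2) = c_0 + phi_1 c_1, so
  gamma(0) = c_0 / (1 - phi_1^2) = 3 / (1 - (0.303)^2) = 3 / 0.908191 = 3.30327.
  gamma(1) = phi_1 gamma(0) = (0.303)(3.30327) = 1.000891.
Therefore gamma(1) = 1.0009 (to 4 decimal places).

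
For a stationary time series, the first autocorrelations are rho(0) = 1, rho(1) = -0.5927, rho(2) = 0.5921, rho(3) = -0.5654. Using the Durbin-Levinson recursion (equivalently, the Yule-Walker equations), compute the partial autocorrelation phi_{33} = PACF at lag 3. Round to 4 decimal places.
\phi_{33} = -0.2230

The PACF at lag k is phi_{kk}, the last component of the solution
to the Yule-Walker system G_k phi = r_k where
  (G_k)_{ij} = rho(|i - j|), (r_k)_i = rho(i), i,j = 1..k.
Equivalently, Durbin-Levinson gives phi_{kk} iteratively:
  phi_{11} = rho(1)
  phi_{kk} = [rho(k) - sum_{j=1..k-1} phi_{k-1,j} rho(k-j)]
            / [1 - sum_{j=1..k-1} phi_{k-1,j} rho(j)],
  phi_{k,j} = phi_{k-1,j} - phi_{kk} phi_{k-1,k-j},  j = 1..k-1.
Step k = 1:
  phi_11 = rho(1) = -0.5927.
Step k = 2:
  phi_22 = [rho(2) - phi_11 rho(1)] / [1 - phi_11 rho(1)] = [0.5921 - (-0.5927)(-0.5927)] / [1 - (-0.5927)(-0.5927)]
         = 0.24080671 / 0.64870671 = 0.37121.
  Update: phi_21 = phi_11 - phi_22 phi_11 = -0.5927 - (0.37121)(-0.5927) = -0.372684.
Step k = 3:
  phi_33 = [rho(3) - phi_21 rho(2) - phi_22 rho(1)] / [1 - phi_21 rho(1) - phi_22 rho(2)]
    numerator   = -0.5654 - (-0.372684)(0.5921) - (0.37121)(-0.5927) = -0.12471763
    denominator = 1 - (-0.372684)(-0.5927) - (0.37121)(0.5921) = 0.55931674
  phi_33 = -0.12471763 / 0.55931674 = -0.223.
Therefore phi_{33} = -0.2230.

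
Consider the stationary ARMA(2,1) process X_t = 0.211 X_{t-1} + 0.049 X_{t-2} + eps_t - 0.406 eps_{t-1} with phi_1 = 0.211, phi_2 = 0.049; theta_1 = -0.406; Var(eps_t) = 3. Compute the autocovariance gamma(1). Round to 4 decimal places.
\gamma(1) = -0.5897

Multiply the model equation by X_{t-k} and take expectations. With theta_0 = psi_0 = 1 and psi_j the MA(infinity) weights, this gives
  gamma(k) - sum_i phi_i gamma(k-i) = c_k,
  c_k = sigma^2 * sum_{j=k..q} theta_j psi_{j-k}   (c_k = 0 for k > q),
using gamma(-m) = gamma(m).
psi-weights needed (psi_j = theta_j + sum_i phi_i psi_{j-i}):
  psi_1 = theta_1 + phi_1 = -0.406 + (0.211) = -0.195
Right-hand sides:
  c_0 = sigma^2 (1 + theta_1 psi_1) = 3 * (1 + (-0.406)(-0.195)) = 3 * 1.07917 = 3.23751
  c_1 = sigma^2 theta_1 = 3 * (-0.406) = -1.218
  c_2 = 0
Equations for k = 0, 1, 2 (AR order 2, c_2 = 0):
  (E0) gamma(0) = phi_1 gamma(1) + phi_2 gamma(2) + c_0
  (E1) gamma(1) = phi_1 gamma(0) + phi_2 gamma(1) + c_1
  (E2) gamma(2) = phi_1 gamma(1) + phi_2 gamma(0)
From (E1): gamma(1) = A gamma(0) + B with
  A = phi_1 / (1 - phi_2) = 0.211 / 0.951 = 0.221872,   B = c_1 / (1 - phi_2) = -1.218 / 0.951 = -1.280757.
Insert (E2) into (E0): gamma(0) (1 - phi_2^2) = phi_1 (1 + phi_2) gamma(1) + c_0.
  phi_1 (1 + phi_2) = (0.211)(1.049) = 0.221339,   1 - phi_2^2 = 0.997599.
Replace gamma(1) by A gamma(0) + B and collect gamma(0):
  gamma(0) [0.997599 - (0.221339)(0.221872)] = (0.221339)(-1.280757) + 3.23751
  gamma(0) * 0.94849 = 2.954029
  gamma(0) = 2.954029 / 0.94849 = 3.114454.
  gamma(1) = A gamma(0) + B = (0.221872)(3.114454) + (-1.280757) = -0.589748.
Therefore gamma(1) = -0.5897 (to 4 decimal places).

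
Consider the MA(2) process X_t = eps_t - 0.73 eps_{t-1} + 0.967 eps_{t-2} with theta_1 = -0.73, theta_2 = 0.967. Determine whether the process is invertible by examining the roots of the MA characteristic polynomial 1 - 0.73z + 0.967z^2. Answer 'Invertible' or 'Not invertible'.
\text{Invertible}

The MA(q) characteristic polynomial is P(z) = 1 - 0.73z + 0.967z^2.
Invertibility requires all roots to lie outside the unit circle, i.e. |z| > 1 for every root.
Set 1 + (-0.73) z + (0.967) z^2 = 0, i.e. a z^2 + b z + c = 0 with a = 0.967, b = -0.73, c = 1.
Discriminant D = b^2 - 4ac = (-0.73)^2 - 4*(0.967)*1 = 0.5329 - (3.868) = -3.3351.
D < 0, so the roots are the complex-conjugate pair z = (-b +/- i sqrt(-D)) / (2a) = 0.3775 +/- 0.9443i.
For a conjugate pair |z|^2 = z * conj(z) = (product of roots) = c/a = 1/(0.967) = 1.034126, so |z| = sqrt(1.034126) = 1.0169 for both roots.
Moduli of all roots: 1.0169, 1.0169.
All moduli strictly greater than 1? Yes.
Verdict: Invertible.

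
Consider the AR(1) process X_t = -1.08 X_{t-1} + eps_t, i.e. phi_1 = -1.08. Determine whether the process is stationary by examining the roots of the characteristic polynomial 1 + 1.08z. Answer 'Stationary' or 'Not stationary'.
\text{Not stationary}

The AR(p) characteristic polynomial is P(z) = 1 + 1.08z.
Stationarity requires all roots to lie outside the unit circle, i.e. |z| > 1 for every root.
This is linear in z: 1 + (1.08) z = 0  =>  z = -1/(1.08) = -0.925926,  |z| = 0.925926.
Moduli of all roots: 0.9259.
All moduli strictly greater than 1? No.
Verdict: Not stationary.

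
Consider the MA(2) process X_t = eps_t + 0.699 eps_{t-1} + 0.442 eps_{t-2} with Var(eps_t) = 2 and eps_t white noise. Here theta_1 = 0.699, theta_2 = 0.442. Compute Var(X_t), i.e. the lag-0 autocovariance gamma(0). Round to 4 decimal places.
\gamma(0) = 3.3679

For an MA(q) process X_t = eps_t + sum_i theta_i eps_{t-i} with
Var(eps_t) = sigma^2, the variance is
  gamma(0) = sigma^2 * (1 + sum_i theta_i^2).
  sum_i theta_i^2 = (0.699)^2 + (0.442)^2 = 0.488601 + 0.195364 = 0.683965.
  gamma(0) = 2 * (1 + 0.683965) = 2 * 1.683965 = 3.36793, which rounds to 3.3679.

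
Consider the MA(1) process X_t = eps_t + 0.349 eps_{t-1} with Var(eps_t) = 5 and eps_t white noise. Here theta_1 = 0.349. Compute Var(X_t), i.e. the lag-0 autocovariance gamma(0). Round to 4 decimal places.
\gamma(0) = 5.6090

For an MA(q) process X_t = eps_t + sum_i theta_i eps_{t-i} with
Var(eps_t) = sigma^2, the variance is
  gamma(0) = sigma^2 * (1 + sum_i theta_i^2).
  sum_i theta_i^2 = (0.349)^2 = 0.121801.
  gamma(0) = 5 * (1 + 0.121801) = 5 * 1.121801 = 5.609005, which rounds to 5.6090.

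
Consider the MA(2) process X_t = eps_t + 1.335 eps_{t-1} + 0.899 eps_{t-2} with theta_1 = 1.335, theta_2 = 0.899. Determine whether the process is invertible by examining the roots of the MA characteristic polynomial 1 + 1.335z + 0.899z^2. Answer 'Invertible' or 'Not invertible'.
\text{Invertible}

The MA(q) characteristic polynomial is P(z) = 1 + 1.335z + 0.899z^2.
Invertibility requires all roots to lie outside the unit circle, i.e. |z| > 1 for every root.
Set 1 + (1.335) z + (0.899) z^2 = 0, i.e. a z^2 + b z + c = 0 with a = 0.899, b = 1.335, c = 1.
Discriminant D = b^2 - 4ac = (1.335)^2 - 4*(0.899)*1 = 1.782225 - (3.596) = -1.813775.
D < 0, so the roots are the complex-conjugate pair z = (-b +/- i sqrt(-D)) / (2a) = -0.7425 +/- 0.749i.
For a conjugate pair |z|^2 = z * conj(z) = (product of roots) = c/a = 1/(0.899) = 1.112347, so |z| = sqrt(1.112347) = 1.0547 for both roots.
Moduli of all roots: 1.0547, 1.0547.
All moduli strictly greater than 1? Yes.
Verdict: Invertible.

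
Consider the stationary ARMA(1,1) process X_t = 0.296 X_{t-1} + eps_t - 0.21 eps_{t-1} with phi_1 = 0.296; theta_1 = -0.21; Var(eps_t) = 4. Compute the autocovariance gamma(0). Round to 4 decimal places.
\gamma(0) = 4.0324

Multiply the model equation by X_{t-k} and take expectations. With theta_0 = psi_0 = 1 and psi_j the MA(infinity) weights, this gives
  gamma(k) - sum_i phi_i gamma(k-i) = c_k,
  c_k = sigma^2 * sum_{j=k..q} theta_j psi_{j-k}   (c_k = 0 for k > q),
using gamma(-m) = gamma(m).
psi-weights needed (psi_j = theta_j + sum_i phi_i psi_{j-i}):
  psi_1 = theta_1 + phi_1 = -0.21 + (0.296) = 0.086
Right-hand sides:
  c_0 = sigma^2 (1 + theta_1 psi_1) = 4 * (1 + (-0.21)(0.086)) = 4 * 0.98194 = 3.92776
  c_1 = sigma^2 theta_1 = 4 * (-0.21) = -0.84
  c_2 = 0
Equations for k = 0 and k = 1 (AR order 1):
  gamma(0) = phi_1 gamma(1) + c_0
  gamma(1) = phi_1 gamma(0) + c_1
Substituting the second into the first: gamma(0) (1 - phi_1^2) = c_0 + phi_1 c_1, so
  gamma(0) = (c_0 + phi_1 c_1) / (1 - phi_1^2) = (3.92776 + (0.296)(-0.84)) / (1 - (0.296)^2) = 3.67912 / 0.912384 = 4.032425.
Therefore gamma(0) = 4.0324 (to 4 decimal places).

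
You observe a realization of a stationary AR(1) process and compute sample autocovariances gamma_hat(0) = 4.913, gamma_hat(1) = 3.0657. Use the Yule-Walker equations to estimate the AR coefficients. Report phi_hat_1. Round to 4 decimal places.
\hat\phi_{1} = 0.6240

The Yule-Walker equations for an AR(p) process read, in matrix form,
  Gamma_p phi = r_p,   with   (Gamma_p)_{ij} = gamma(|i - j|),
                       (r_p)_i = gamma(i),   i,j = 1..p.
Substitute the sample gammas (Toeplitz matrix and right-hand side of size 1):
  Gamma_p = [[4.913]]
  r_p     = [3.0657]
With p = 1 this is the single equation gamma(0) phi_1 = gamma(1):
  phi_hat_1 = gamma(1) / gamma(0) = 3.0657 / 4.913 = 0.6240.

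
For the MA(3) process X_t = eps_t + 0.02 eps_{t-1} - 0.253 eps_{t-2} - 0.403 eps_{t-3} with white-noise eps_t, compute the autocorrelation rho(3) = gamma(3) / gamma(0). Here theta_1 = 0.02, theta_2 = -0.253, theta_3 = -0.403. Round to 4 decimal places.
\rho(3) = -0.3285

For an MA(q) process with theta_0 = 1, the autocovariance is
  gamma(k) = sigma^2 * sum_{i=0..q-k} theta_i * theta_{i+k},
and rho(k) = gamma(k) / gamma(0). Sigma^2 cancels.
  numerator   = (1)*(-0.403) = -0.403.
  denominator = (1)^2 + (0.02)^2 + (-0.253)^2 + (-0.403)^2 = 1.226818.
  rho(3) = -0.403 / 1.226818 = -0.3285.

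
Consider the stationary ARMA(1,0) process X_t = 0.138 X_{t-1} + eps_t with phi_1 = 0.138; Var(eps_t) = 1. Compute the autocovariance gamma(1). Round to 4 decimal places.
\gamma(1) = 0.1407

Multiply the model equation by X_{t-k} and take expectations. With theta_0 = psi_0 = 1 and psi_j the MA(infinity) weights, this gives
  gamma(k) - sum_i phi_i gamma(k-i) = c_k,
  c_k = sigma^2 * sum_{j=k..q} theta_j psi_{j-k}   (c_k = 0 for k > q),
using gamma(-m) = gamma(m).
Pure AR (q = 0): c_0 = sigma^2 = 1, c_k = 0 for k >= 1.
Equations for k = 0 and k = 1 (AR order 1):
  gamma(0) = phi_1 gamma(1) + c_0
  gamma(1) = phi_1 gamma(0) + c_1
Substituting the second into the first: gamma(0) (1 - phi_1^2) = c_0 + phi_1 c_1, so
  gamma(0) = c_0 / (1 - phi_1^2) = 1 / (1 - (0.138)^2) = 1 / 0.980956 = 1.019414.
  gamma(1) = phi_1 gamma(0) = (0.138)(1.019414) = 0.140679.
Therefore gamma(1) = 0.1407 (to 4 decimal places).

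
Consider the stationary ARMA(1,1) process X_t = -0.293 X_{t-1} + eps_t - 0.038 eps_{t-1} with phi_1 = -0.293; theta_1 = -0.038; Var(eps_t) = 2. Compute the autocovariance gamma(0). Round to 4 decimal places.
\gamma(0) = 2.2397

Multiply the model equation by X_{t-k} and take expectations. With theta_0 = psi_0 = 1 and psi_j the MA(infinity) weights, this gives
  gamma(k) - sum_i phi_i gamma(k-i) = c_k,
  c_k = sigma^2 * sum_{j=k..q} theta_j psi_{j-k}   (c_k = 0 for k > q),
using gamma(-m) = gamma(m).
psi-weights needed (psi_j = theta_j + sum_i phi_i psi_{j-i}):
  psi_1 = theta_1 + phi_1 = -0.038 + (-0.293) = -0.331
Right-hand sides:
  c_0 = sigma^2 (1 + theta_1 psi_1) = 2 * (1 + (-0.038)(-0.331)) = 2 * 1.012578 = 2.025156
  c_1 = sigma^2 theta_1 = 2 * (-0.038) = -0.076
  c_2 = 0
Equations for k = 0 and k = 1 (AR order 1):
  gamma(0) = phi_1 gamma(1) + c_0
  gamma(1) = phi_1 gamma(0) + c_1
Substituting the second into the first: gamma(0) (1 - phi_1^2) = c_0 + phi_1 c_1, so
  gamma(0) = (c_0 + phi_1 c_1) / (1 - phi_1^2) = (2.025156 + (-0.293)(-0.076)) / (1 - (-0.293)^2) = 2.047424 / 0.914151 = 2.2397.
Therefore gamma(0) = 2.2397 (to 4 decimal places).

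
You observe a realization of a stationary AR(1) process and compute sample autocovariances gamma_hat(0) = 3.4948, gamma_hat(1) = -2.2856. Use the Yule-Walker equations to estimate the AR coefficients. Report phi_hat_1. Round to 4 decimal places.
\hat\phi_{1} = -0.6540

The Yule-Walker equations for an AR(p) process read, in matrix form,
  Gamma_p phi = r_p,   with   (Gamma_p)_{ij} = gamma(|i - j|),
                       (r_p)_i = gamma(i),   i,j = 1..p.
Substitute the sample gammas (Toeplitz matrix and right-hand side of size 1):
  Gamma_p = [[3.4948]]
  r_p     = [-2.2856]
With p = 1 this is the single equation gamma(0) phi_1 = gamma(1):
  phi_hat_1 = gamma(1) / gamma(0) = -2.2856 / 3.4948 = -0.6540.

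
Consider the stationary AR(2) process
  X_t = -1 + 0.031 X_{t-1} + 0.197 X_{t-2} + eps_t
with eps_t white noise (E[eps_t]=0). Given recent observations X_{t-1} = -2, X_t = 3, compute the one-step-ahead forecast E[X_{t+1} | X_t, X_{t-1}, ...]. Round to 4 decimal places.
E[X_{t+1} \mid \mathcal F_t] = -1.3010

For an AR(p) model X_t = c + sum_i phi_i X_{t-i} + eps_t, the
one-step-ahead conditional mean is
  E[X_{t+1} | X_t, ...] = c + sum_i phi_i X_{t+1-i}.
Substitute known values:
  E[X_{t+1} | ...] = -1 + (0.031) * (3) + (0.197) * (-2)
                   = -1.3010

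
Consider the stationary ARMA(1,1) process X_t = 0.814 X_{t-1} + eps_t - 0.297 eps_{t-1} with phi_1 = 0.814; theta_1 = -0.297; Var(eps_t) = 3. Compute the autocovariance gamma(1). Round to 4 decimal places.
\gamma(1) = 3.4855

Multiply the model equation by X_{t-k} and take expectations. With theta_0 = psi_0 = 1 and psi_j the MA(infinity) weights, this gives
  gamma(k) - sum_i phi_i gamma(k-i) = c_k,
  c_k = sigma^2 * sum_{j=k..q} theta_j psi_{j-k}   (c_k = 0 for k > q),
using gamma(-m) = gamma(m).
psi-weights needed (psi_j = theta_j + sum_i phi_i psi_{j-i}):
  psi_1 = theta_1 + phi_1 = -0.297 + (0.814) = 0.517
Right-hand sides:
  c_0 = sigma^2 (1 + theta_1 psi_1) = 3 * (1 + (-0.297)(0.517)) = 3 * 0.846451 = 2.539353
  c_1 = sigma^2 theta_1 = 3 * (-0.297) = -0.891
  c_2 = 0
Equations for k = 0 and k = 1 (AR order 1):
  gamma(0) = phi_1 gamma(1) + c_0
  gamma(1) = phi_1 gamma(0) + c_1
Substituting the second into the first: gamma(0) (1 - phi_1^2) = c_0 + phi_1 c_1, so
  gamma(0) = (c_0 + phi_1 c_1) / (1 - phi_1^2) = (2.539353 + (0.814)(-0.891)) / (1 - (0.814)^2) = 1.814079 / 0.337404 = 5.376578.
  gamma(1) = phi_1 gamma(0) + c_1 = (0.814)(5.376578) + (-0.891) = 3.485535.
Therefore gamma(1) = 3.4855 (to 4 decimal places).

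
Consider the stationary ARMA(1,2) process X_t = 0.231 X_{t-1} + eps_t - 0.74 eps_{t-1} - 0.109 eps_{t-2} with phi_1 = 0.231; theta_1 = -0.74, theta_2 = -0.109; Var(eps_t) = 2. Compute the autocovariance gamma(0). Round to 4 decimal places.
\gamma(0) = 2.6266

Multiply the model equation by X_{t-k} and take expectations. With theta_0 = psi_0 = 1 and psi_j the MA(infinity) weights, this gives
  gamma(k) - sum_i phi_i gamma(k-i) = c_k,
  c_k = sigma^2 * sum_{j=k..q} theta_j psi_{j-k}   (c_k = 0 for k > q),
using gamma(-m) = gamma(m).
psi-weights needed (psi_j = theta_j + sum_i phi_i psi_{j-i}):
  psi_1 = theta_1 + phi_1 = -0.74 + (0.231) = -0.509
  psi_2 = theta_2 + phi_1 psi_1 = -0.109 + (0.231)(-0.509) = -0.226579
Right-hand sides:
  c_0 = sigma^2 (1 + theta_1 psi_1 + theta_2 psi_2) = 2 * (1 + (-0.74)(-0.509) + (-0.109)(-0.226579)) = 2 * 1.401357 = 2.802714
  c_1 = sigma^2 (theta_1 + theta_2 psi_1) = 2 * (-0.74 + (-0.109)(-0.509)) = -1.369038
  c_2 = sigma^2 theta_2 = 2 * (-0.109) = -0.218
Equations for k = 0 and k = 1 (AR order 1):
  gamma(0) = phi_1 gamma(1) + c_0
  gamma(1) = phi_1 gamma(0) + c_1
Substituting the second into the first: gamma(0) (1 - phi_1^2) = c_0 + phi_1 c_1, so
  gamma(0) = (c_0 + phi_1 c_1) / (1 - phi_1^2) = (2.802714 + (0.231)(-1.369038)) / (1 - (0.231)^2) = 2.486466 / 0.946639 = 2.626626.
Therefore gamma(0) = 2.6266 (to 4 decimal places).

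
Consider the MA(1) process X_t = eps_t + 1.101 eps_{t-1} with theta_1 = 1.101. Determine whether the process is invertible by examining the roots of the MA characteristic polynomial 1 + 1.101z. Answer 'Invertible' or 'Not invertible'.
\text{Not invertible}

The MA(q) characteristic polynomial is P(z) = 1 + 1.101z.
Invertibility requires all roots to lie outside the unit circle, i.e. |z| > 1 for every root.
This is linear in z: 1 + (1.101) z = 0  =>  z = -1/(1.101) = -0.908265,  |z| = 0.908265.
Moduli of all roots: 0.9083.
All moduli strictly greater than 1? No.
Verdict: Not invertible.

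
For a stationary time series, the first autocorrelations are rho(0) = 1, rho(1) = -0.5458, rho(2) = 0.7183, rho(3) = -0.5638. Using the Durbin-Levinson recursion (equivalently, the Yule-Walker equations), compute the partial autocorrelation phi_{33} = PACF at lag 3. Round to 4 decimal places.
\phi_{33} = -0.1769

The PACF at lag k is phi_{kk}, the last component of the solution
to the Yule-Walker system G_k phi = r_k where
  (G_k)_{ij} = rho(|i - j|), (r_k)_i = rho(i), i,j = 1..k.
Equivalently, Durbin-Levinson gives phi_{kk} iteratively:
  phi_{11} = rho(1)
  phi_{kk} = [rho(k) - sum_{j=1..k-1} phi_{k-1,j} rho(k-j)]
            / [1 - sum_{j=1..k-1} phi_{k-1,j} rho(j)],
  phi_{k,j} = phi_{k-1,j} - phi_{kk} phi_{k-1,k-j},  j = 1..k-1.
Step k = 1:
  phi_11 = rho(1) = -0.5458.
Step k = 2:
  phi_22 = [rho(2) - phi_11 rho(1)] / [1 - phi_11 rho(1)] = [0.7183 - (-0.5458)(-0.5458)] / [1 - (-0.5458)(-0.5458)]
         = 0.42040236 / 0.70210236 = 0.598776.
  Update: phi_21 = phi_11 - phi_22 phi_11 = -0.5458 - (0.598776)(-0.5458) = -0.218988.
Step k = 3:
  phi_33 = [rho(3) - phi_21 rho(2) - phi_22 rho(1)] / [1 - phi_21 rho(1) - phi_22 rho(2)]
    numerator   = -0.5638 - (-0.218988)(0.7183) - (0.598776)(-0.5458) = -0.07968887
    denominator = 1 - (-0.218988)(-0.5458) - (0.598776)(0.7183) = 0.45037533
  phi_33 = -0.07968887 / 0.45037533 = -0.1769.
Therefore phi_{33} = -0.1769.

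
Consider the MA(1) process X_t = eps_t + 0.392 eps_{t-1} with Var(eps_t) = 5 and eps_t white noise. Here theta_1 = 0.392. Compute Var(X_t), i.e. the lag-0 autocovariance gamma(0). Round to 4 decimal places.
\gamma(0) = 5.7683

For an MA(q) process X_t = eps_t + sum_i theta_i eps_{t-i} with
Var(eps_t) = sigma^2, the variance is
  gamma(0) = sigma^2 * (1 + sum_i theta_i^2).
  sum_i theta_i^2 = (0.392)^2 = 0.153664.
  gamma(0) = 5 * (1 + 0.153664) = 5 * 1.153664 = 5.76832, which rounds to 5.7683.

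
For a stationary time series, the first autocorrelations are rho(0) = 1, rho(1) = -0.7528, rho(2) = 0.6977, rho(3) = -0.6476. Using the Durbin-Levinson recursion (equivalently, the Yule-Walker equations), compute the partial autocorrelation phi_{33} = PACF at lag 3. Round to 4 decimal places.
\phi_{33} = -0.1361

The PACF at lag k is phi_{kk}, the last component of the solution
to the Yule-Walker system G_k phi = r_k where
  (G_k)_{ij} = rho(|i - j|), (r_k)_i = rho(i), i,j = 1..k.
Equivalently, Durbin-Levinson gives phi_{kk} iteratively:
  phi_{11} = rho(1)
  phi_{kk} = [rho(k) - sum_{j=1..k-1} phi_{k-1,j} rho(k-j)]
            / [1 - sum_{j=1..k-1} phi_{k-1,j} rho(j)],
  phi_{k,j} = phi_{k-1,j} - phi_{kk} phi_{k-1,k-j},  j = 1..k-1.
Step k = 1:
  phi_11 = rho(1) = -0.7528.
Step k = 2:
  phi_22 = [rho(2) - phi_11 rho(1)] / [1 - phi_11 rho(1)] = [0.6977 - (-0.7528)(-0.7528)] / [1 - (-0.7528)(-0.7528)]
         = 0.13099216 / 0.43329216 = 0.302318.
  Update: phi_21 = phi_11 - phi_22 phi_11 = -0.7528 - (0.302318)(-0.7528) = -0.525215.
Step k = 3:
  phi_33 = [rho(3) - phi_21 rho(2) - phi_22 rho(1)] / [1 - phi_21 rho(1) - phi_22 rho(2)]
    numerator   = -0.6476 - (-0.525215)(0.6977) - (0.302318)(-0.7528) = -0.05357242
    denominator = 1 - (-0.525215)(-0.7528) - (0.302318)(0.6977) = 0.39369083
  phi_33 = -0.05357242 / 0.39369083 = -0.1361.
Therefore phi_{33} = -0.1361.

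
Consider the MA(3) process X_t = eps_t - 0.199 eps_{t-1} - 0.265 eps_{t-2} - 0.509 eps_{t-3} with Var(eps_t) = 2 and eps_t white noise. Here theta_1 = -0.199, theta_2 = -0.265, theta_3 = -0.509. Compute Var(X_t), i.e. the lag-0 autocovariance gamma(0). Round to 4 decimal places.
\gamma(0) = 2.7378

For an MA(q) process X_t = eps_t + sum_i theta_i eps_{t-i} with
Var(eps_t) = sigma^2, the variance is
  gamma(0) = sigma^2 * (1 + sum_i theta_i^2).
  sum_i theta_i^2 = (-0.199)^2 + (-0.265)^2 + (-0.509)^2 = 0.039601 + 0.070225 + 0.259081 = 0.368907.
  gamma(0) = 2 * (1 + 0.368907) = 2 * 1.368907 = 2.737814, which rounds to 2.7378.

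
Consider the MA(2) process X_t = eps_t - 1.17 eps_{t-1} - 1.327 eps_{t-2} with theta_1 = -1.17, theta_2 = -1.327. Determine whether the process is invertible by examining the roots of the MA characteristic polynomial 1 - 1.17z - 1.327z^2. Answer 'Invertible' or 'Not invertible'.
\text{Not invertible}

The MA(q) characteristic polynomial is P(z) = 1 - 1.17z - 1.327z^2.
Invertibility requires all roots to lie outside the unit circle, i.e. |z| > 1 for every root.
Set 1 + (-1.17) z + (-1.327) z^2 = 0, i.e. a z^2 + b z + c = 0 with a = -1.327, b = -1.17, c = 1.
Discriminant D = b^2 - 4ac = (-1.17)^2 - 4*(-1.327)*1 = 1.3689 - (-5.308) = 6.6769.
D >= 0, so the roots are real: z = (-b +/- sqrt(D)) / (2a) = (1.17 +/- 2.58397) / (-2.654).
  z_1 = (1.17 + 2.58397) / (-2.654) = -1.4145,   |z_1| = 1.4145.
  z_2 = (1.17 - 2.58397) / (-2.654) = 0.5328,   |z_2| = 0.5328.
Moduli of all roots: 1.4145, 0.5328.
All moduli strictly greater than 1? No.
Verdict: Not invertible.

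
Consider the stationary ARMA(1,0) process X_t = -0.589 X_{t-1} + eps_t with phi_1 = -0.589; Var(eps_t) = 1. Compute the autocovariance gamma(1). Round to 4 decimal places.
\gamma(1) = -0.9019

Multiply the model equation by X_{t-k} and take expectations. With theta_0 = psi_0 = 1 and psi_j the MA(infinity) weights, this gives
  gamma(k) - sum_i phi_i gamma(k-i) = c_k,
  c_k = sigma^2 * sum_{j=k..q} theta_j psi_{j-k}   (c_k = 0 for k > q),
using gamma(-m) = gamma(m).
Pure AR (q = 0): c_0 = sigma^2 = 1, c_k = 0 for k >= 1.
Equations for k = 0 and k = 1 (AR order 1):
  gamma(0) = phi_1 gamma(1) + c_0
  gamma(1) = phi_1 gamma(0) + c_1
Substituting the second into the first: gamma(0) (1 - phi_1^2) = c_0 + phi_1 c_1, so
  gamma(0) = c_0 / (1 - phi_1^2) = 1 / (1 - (-0.589)^2) = 1 / 0.653079 = 1.531208.
  gamma(1) = phi_1 gamma(0) = (-0.589)(1.531208) = -0.901882.
Therefore gamma(1) = -0.9019 (to 4 decimal places).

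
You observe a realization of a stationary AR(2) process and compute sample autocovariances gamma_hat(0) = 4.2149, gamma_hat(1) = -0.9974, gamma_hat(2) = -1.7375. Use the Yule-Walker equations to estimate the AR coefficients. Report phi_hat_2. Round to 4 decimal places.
\hat\phi_{2} = -0.4960

The Yule-Walker equations for an AR(p) process read, in matrix form,
  Gamma_p phi = r_p,   with   (Gamma_p)_{ij} = gamma(|i - j|),
                       (r_p)_i = gamma(i),   i,j = 1..p.
Substitute the sample gammas (Toeplitz matrix and right-hand side of size 2):
  Gamma_p = [[4.2149, -0.9974], [-0.9974, 4.2149]]
  r_p     = [-0.9974, -1.7375]
Written out:
  4.2149 phi_1 - 0.9974 phi_2 = -0.9974
  -0.9974 phi_1 + 4.2149 phi_2 = -1.7375
Solve by Cramer's rule:
  det = gamma(0)^2 - gamma(1)^2 = (4.2149)^2 - (-0.9974)^2 = 17.76538201 - 0.99480676 = 16.77057525
  phi_hat_1 = [gamma(1) gamma(0) - gamma(1) gamma(2)] / det = [(-0.9974)(4.2149) - (-0.9974)(-1.7375)] / 16.77057525 = -5.93692376 / 16.77057525 = -0.354
  phi_hat_2 = [gamma(0) gamma(2) - gamma(1)^2] / det = [(4.2149)(-1.7375) - (-0.9974)^2] / 16.77057525 = -8.31819551 / 16.77057525 = -0.496
So phi_hat = [-0.3540, -0.4960].
Therefore phi_hat_2 = -0.4960.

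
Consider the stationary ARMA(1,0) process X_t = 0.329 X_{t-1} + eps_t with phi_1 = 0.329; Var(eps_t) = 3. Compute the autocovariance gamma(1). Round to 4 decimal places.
\gamma(1) = 1.1068

Multiply the model equation by X_{t-k} and take expectations. With theta_0 = psi_0 = 1 and psi_j the MA(infinity) weights, this gives
  gamma(k) - sum_i phi_i gamma(k-i) = c_k,
  c_k = sigma^2 * sum_{j=k..q} theta_j psi_{j-k}   (c_k = 0 for k > q),
using gamma(-m) = gamma(m).
Pure AR (q = 0): c_0 = sigma^2 = 3, c_k = 0 for k >= 1.
Equations for k = 0 and k = 1 (AR order 1):
  gamma(0) = phi_1 gamma(1) + c_0
  gamma(1) = phi_1 gamma(0) + c_1
Substituting the second into the first: gamma(0) (1 - phi_1^2) = c_0 + phi_1 c_1, so
  gamma(0) = c_0 / (1 - phi_1^2) = 3 / (1 - (0.329)^2) = 3 / 0.891759 = 3.364138.
  gamma(1) = phi_1 gamma(0) = (0.329)(3.364138) = 1.106801.
Therefore gamma(1) = 1.1068 (to 4 decimal places).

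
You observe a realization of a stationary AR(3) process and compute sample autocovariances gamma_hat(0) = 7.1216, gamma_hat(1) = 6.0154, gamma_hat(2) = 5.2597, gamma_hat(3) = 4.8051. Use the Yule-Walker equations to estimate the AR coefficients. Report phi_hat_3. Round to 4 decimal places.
\hat\phi_{3} = 0.1110

The Yule-Walker equations for an AR(p) process read, in matrix form,
  Gamma_p phi = r_p,   with   (Gamma_p)_{ij} = gamma(|i - j|),
                       (r_p)_i = gamma(i),   i,j = 1..p.
Substitute the sample gammas (Toeplitz matrix and right-hand side of size 3):
  Gamma_p = [[7.1216, 6.0154, 5.2597], [6.0154, 7.1216, 6.0154], [5.2597, 6.0154, 7.1216]]
  r_p     = [6.0154, 5.2597, 4.8051]
Written out (R1..R3):
  (R1) 7.1216 phi_1 + 6.0154 phi_2 + 5.2597 phi_3 = 6.0154
  (R2) 6.0154 phi_1 + 7.1216 phi_2 + 6.0154 phi_3 = 5.2597
  (R3) 5.2597 phi_1 + 6.0154 phi_2 + 7.1216 phi_3 = 4.8051
Gaussian elimination:
  R2 <- R2 - (6.0154/7.1216) R1 = R2 - (0.84467) R1:  2.040574 phi_2 + 1.572691 phi_3 = 0.178674
  R3 <- R3 - (5.2597/7.1216) R1 = R3 - (0.738556) R1:  1.572691 phi_2 + 3.237017 phi_3 = 0.362391
  R3 <- R3 - (1.572691/2.040574) R2 = R3 - (0.77071) R2:  2.024929 phi_3 = 0.224685
Back-substitution:
  phi_hat_3 = 0.224685 / 2.024929 = 0.110959
  phi_hat_2 = (0.178674 - (1.572691)(0.110959)) / 2.040574 = 0.002043
  phi_hat_1 = (6.0154 - (6.0154)(0.002043) - (5.2597)(0.110959)) / 7.1216 = 0.760994
So phi_hat = [0.7610, 0.0020, 0.1110].
Therefore phi_hat_3 = 0.1110.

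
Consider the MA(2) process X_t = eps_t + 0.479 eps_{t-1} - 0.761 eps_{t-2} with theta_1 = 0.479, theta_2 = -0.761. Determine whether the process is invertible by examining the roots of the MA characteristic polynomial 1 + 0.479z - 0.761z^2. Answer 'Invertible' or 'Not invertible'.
\text{Not invertible}

The MA(q) characteristic polynomial is P(z) = 1 + 0.479z - 0.761z^2.
Invertibility requires all roots to lie outside the unit circle, i.e. |z| > 1 for every root.
Set 1 + (0.479) z + (-0.761) z^2 = 0, i.e. a z^2 + b z + c = 0 with a = -0.761, b = 0.479, c = 1.
Discriminant D = b^2 - 4ac = (0.479)^2 - 4*(-0.761)*1 = 0.229441 - (-3.044) = 3.273441.
D >= 0, so the roots are real: z = (-b +/- sqrt(D)) / (2a) = (-0.479 +/- 1.809265) / (-1.522).
  z_1 = (-0.479 + 1.809265) / (-1.522) = -0.874,   |z_1| = 0.874.
  z_2 = (-0.479 - 1.809265) / (-1.522) = 1.5035,   |z_2| = 1.5035.
Moduli of all roots: 0.8740, 1.5035.
All moduli strictly greater than 1? No.
Verdict: Not invertible.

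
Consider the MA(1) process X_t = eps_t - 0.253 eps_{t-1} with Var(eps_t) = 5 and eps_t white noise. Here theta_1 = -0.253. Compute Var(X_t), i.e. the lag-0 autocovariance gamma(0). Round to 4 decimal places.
\gamma(0) = 5.3200

For an MA(q) process X_t = eps_t + sum_i theta_i eps_{t-i} with
Var(eps_t) = sigma^2, the variance is
  gamma(0) = sigma^2 * (1 + sum_i theta_i^2).
  sum_i theta_i^2 = (-0.253)^2 = 0.064009.
  gamma(0) = 5 * (1 + 0.064009) = 5 * 1.064009 = 5.320045, which rounds to 5.3200.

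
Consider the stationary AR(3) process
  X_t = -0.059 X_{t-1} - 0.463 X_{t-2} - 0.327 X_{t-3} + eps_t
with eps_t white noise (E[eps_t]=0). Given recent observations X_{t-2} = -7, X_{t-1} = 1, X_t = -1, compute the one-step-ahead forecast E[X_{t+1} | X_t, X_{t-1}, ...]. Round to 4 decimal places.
E[X_{t+1} \mid \mathcal F_t] = 1.8850

For an AR(p) model X_t = c + sum_i phi_i X_{t-i} + eps_t, the
one-step-ahead conditional mean is
  E[X_{t+1} | X_t, ...] = c + sum_i phi_i X_{t+1-i}.
Substitute known values:
  E[X_{t+1} | ...] = (-0.059) * (-1) + (-0.463) * (1) + (-0.327) * (-7)
                   = 1.8850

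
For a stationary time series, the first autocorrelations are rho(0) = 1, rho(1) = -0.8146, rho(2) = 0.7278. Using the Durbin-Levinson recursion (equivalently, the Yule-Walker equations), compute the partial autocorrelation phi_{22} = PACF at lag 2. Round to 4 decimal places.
\phi_{22} = 0.1909

The PACF at lag k is phi_{kk}, the last component of the solution
to the Yule-Walker system G_k phi = r_k where
  (G_k)_{ij} = rho(|i - j|), (r_k)_i = rho(i), i,j = 1..k.
Equivalently, Durbin-Levinson gives phi_{kk} iteratively:
  phi_{11} = rho(1)
  phi_{kk} = [rho(k) - sum_{j=1..k-1} phi_{k-1,j} rho(k-j)]
            / [1 - sum_{j=1..k-1} phi_{k-1,j} rho(j)],
  phi_{k,j} = phi_{k-1,j} - phi_{kk} phi_{k-1,k-j},  j = 1..k-1.
Step k = 1:
  phi_11 = rho(1) = -0.8146.
Step k = 2:
  phi_22 = [rho(2) - phi_11 rho(1)] / [1 - phi_11 rho(1)] = [0.7278 - (-0.8146)(-0.8146)] / [1 - (-0.8146)(-0.8146)]
         = 0.06422684 / 0.33642684 = 0.1909.
Therefore phi_{22} = 0.1909.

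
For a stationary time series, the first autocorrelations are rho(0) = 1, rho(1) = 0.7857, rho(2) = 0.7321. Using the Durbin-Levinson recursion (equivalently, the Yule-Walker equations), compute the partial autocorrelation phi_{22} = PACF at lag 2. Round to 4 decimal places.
\phi_{22} = 0.2999

The PACF at lag k is phi_{kk}, the last component of the solution
to the Yule-Walker system G_k phi = r_k where
  (G_k)_{ij} = rho(|i - j|), (r_k)_i = rho(i), i,j = 1..k.
Equivalently, Durbin-Levinson gives phi_{kk} iteratively:
  phi_{11} = rho(1)
  phi_{kk} = [rho(k) - sum_{j=1..k-1} phi_{k-1,j} rho(k-j)]
            / [1 - sum_{j=1..k-1} phi_{k-1,j} rho(j)],
  phi_{k,j} = phi_{k-1,j} - phi_{kk} phi_{k-1,k-j},  j = 1..k-1.
Step k = 1:
  phi_11 = rho(1) = 0.7857.
Step k = 2:
  phi_22 = [rho(2) - phi_11 rho(1)] / [1 - phi_11 rho(1)] = [0.7321 - (0.7857)(0.7857)] / [1 - (0.7857)(0.7857)]
         = 0.11477551 / 0.38267551 = 0.2999.
Therefore phi_{22} = 0.2999.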